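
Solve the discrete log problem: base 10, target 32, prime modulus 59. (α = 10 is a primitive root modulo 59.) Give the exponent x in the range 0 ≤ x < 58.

9

Successive powers of 10 modulo 59:
  10^0=1  10^1=10  10^2=41  10^3=56  10^4=29  10^5=54
  10^6=9  10^7=31  10^8=15  10^9=32
So 10^9 ≡ 32 (mod 59), giving x = 9.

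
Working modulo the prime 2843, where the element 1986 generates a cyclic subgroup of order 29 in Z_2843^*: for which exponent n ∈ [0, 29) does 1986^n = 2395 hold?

6

Successive powers of 1986 modulo 2843:
  1986^0=1  1986^1=1986  1986^2=955  1986^3=349  1986^4=2265  1986^5=664
  1986^6=2395
So 1986^6 ≡ 2395 (mod 2843), giving n = 6.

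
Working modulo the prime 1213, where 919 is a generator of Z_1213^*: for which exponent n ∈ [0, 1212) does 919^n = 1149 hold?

696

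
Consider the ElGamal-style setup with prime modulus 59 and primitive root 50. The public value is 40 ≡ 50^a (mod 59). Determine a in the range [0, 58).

Successive powers of 50 modulo 59:
  50^0=1  50^1=50  50^2=22  50^3=38  50^4=12  50^5=10
  50^6=28  50^7=43  50^8=26  50^9=2  50^10=41  50^11=44
  50^12=17  50^13=24  50^14=20  50^15=56  50^16=27  50^17=52
  50^18=4  50^19=23  50^20=29  50^21=34  50^22=48  50^23=40
So 50^23 ≡ 40 (mod 59), giving a = 23.

23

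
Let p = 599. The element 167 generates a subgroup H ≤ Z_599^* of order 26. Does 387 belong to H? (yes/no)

yes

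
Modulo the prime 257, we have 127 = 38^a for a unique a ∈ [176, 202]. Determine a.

181

Compute 38^176 mod 257 = 32, then multiply by 38 repeatedly:
  38^176=32  38^177=188  38^178=205  38^179=80  38^180=213
  38^181=127
Found 127 at exponent 181.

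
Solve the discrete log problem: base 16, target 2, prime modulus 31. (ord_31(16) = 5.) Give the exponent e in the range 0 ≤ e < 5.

4

Successive powers of 16 modulo 31:
  16^0=1  16^1=16  16^2=8  16^3=4  16^4=2
So 16^4 ≡ 2 (mod 31), giving e = 4.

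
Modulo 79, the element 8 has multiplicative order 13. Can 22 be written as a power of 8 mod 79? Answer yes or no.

yes

⟨8⟩ has order 13; its elements mod 79 are {1, 8, 10, 18, 21, 22, 38, 46, 52, 62, 64, 65, 67}.
22 is in this set.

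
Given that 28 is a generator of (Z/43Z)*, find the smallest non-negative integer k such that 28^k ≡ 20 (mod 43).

Baby-step giant-step with m = ceil(sqrt(42)) = 7.
Baby table (28^j mod 43 for j=0..6):
  0:1  1:28  2:10  3:22  4:14  5:5  6:11
Giant step factor: 28^(-7) ≡ 37 (mod 43).
Scan 20·37^i mod 43 for i = 0, 1, …:
  i=0: 20   i=1: 9   i=2: 32   i=3: 23
  i=4: 34   i=5: 11
Match at i=5, j=6: k = 5·7 + 6 = 41.

41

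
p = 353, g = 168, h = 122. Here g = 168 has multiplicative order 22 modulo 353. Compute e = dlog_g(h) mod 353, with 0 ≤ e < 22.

19

Successive powers of 168 modulo 353:
  168^0=1  168^1=168  168^2=337  168^3=136  168^4=256  168^5=295
  168^6=140  168^7=222  168^8=231  168^9=331  168^10=187  168^11=352
  168^12=185  168^13=16  168^14=217  168^15=97  168^16=58  168^17=213
  168^18=131  168^19=122
So 168^19 ≡ 122 (mod 353), giving e = 19.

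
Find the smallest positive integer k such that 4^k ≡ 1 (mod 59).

The order of 4 must divide p − 1 = 58 = 2 · 29.
Divisors: 1, 2, 29, 58.
Check each in increasing order: 4^1 ≡ 4;  4^2 ≡ 16;  4^29 ≡ 1.
Smallest exponent giving 1 is 29.

29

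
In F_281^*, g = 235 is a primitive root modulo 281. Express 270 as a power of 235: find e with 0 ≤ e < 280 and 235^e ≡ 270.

Baby-step giant-step with m = ceil(sqrt(280)) = 17.
Baby table (235^j mod 281 for j=0..16):
  0:1  1:235  2:149  3:171  4:2  5:189  6:17  7:61
  8:4  9:97  10:34  11:122  12:8  13:194  14:68  15:244
  16:16
Giant step factor: 235^(-17) ≡ 260 (mod 281).
Scan 270·260^i mod 281 for i = 0, 1, …:
  i=0: 270   i=1: 231   i=2: 207   i=3: 149
Match at i=3, j=2: e = 3·17 + 2 = 53.

53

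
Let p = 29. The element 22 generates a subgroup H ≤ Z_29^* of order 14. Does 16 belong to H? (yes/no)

yes

⟨22⟩ has order 14; its elements mod 29 are {1, 4, 5, 6, 7, 9, 13, 16, 20, 22, 23, 24, 25, 28}.
16 is in this set.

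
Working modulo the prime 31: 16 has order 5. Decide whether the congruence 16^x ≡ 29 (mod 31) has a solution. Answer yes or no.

⟨16⟩ has order 5; its elements mod 31 are {1, 2, 4, 8, 16}.
29 is not in this set.

no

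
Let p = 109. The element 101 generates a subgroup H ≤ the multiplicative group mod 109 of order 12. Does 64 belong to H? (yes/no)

yes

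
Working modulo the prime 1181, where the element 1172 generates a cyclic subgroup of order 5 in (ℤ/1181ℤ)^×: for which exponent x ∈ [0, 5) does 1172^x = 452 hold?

3

Successive powers of 1172 modulo 1181:
  1172^0=1  1172^1=1172  1172^2=81  1172^3=452
So 1172^3 ≡ 452 (mod 1181), giving x = 3.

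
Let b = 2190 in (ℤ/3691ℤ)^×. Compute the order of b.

123

The order of 2190 must divide p − 1 = 3690 = 2 · 3^2 · 5 · 41.
Divisors: 1, 2, 3, 5, 6, 9, 10, 15, 18, 30, 41, 45, 82, 90, 123, 205, 246, 369, 410, 615, 738, 1230, 1845, 3690.
Check each in increasing order: 2190^1 ≡ 2190;  2190^2 ≡ 1491;  2190^3 ≡ 2446;  2190^5 ≡ 278;  2190^6 ≡ 3496;  2190^9 ≡ 2860;  2190^10 ≡ 3464;  2190^15 ≡ 3332;  2190^18 ≡ 344;  2190^30 ≡ 3387;  2190^41 ≡ 3216;  2190^45 ≡ 2097;  2190^82 ≡ 474;  2190^90 ≡ 1428;  2190^123 ≡ 1.
Smallest exponent giving 1 is 123.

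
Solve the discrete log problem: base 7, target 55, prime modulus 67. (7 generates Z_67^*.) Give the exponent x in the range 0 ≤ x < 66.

52

Baby-step giant-step with m = ceil(sqrt(66)) = 9.
Baby table (7^j mod 67 for j=0..8):
  0:1  1:7  2:49  3:8  4:56  5:57  6:64  7:46
  8:54
Giant step factor: 7^(-9) ≡ 53 (mod 67).
Scan 55·53^i mod 67 for i = 0, 1, …:
  i=0: 55   i=1: 34   i=2: 60   i=3: 31
  i=4: 35   i=5: 46
Match at i=5, j=7: x = 5·9 + 7 = 52.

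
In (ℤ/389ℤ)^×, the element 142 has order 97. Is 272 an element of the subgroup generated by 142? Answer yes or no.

yes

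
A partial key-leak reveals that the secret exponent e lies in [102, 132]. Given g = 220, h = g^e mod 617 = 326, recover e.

Compute 220^102 mod 617 = 529, then multiply by 220 repeatedly:
  220^102=529  220^103=384  220^104=568  220^105=326
Found 326 at exponent 105.

105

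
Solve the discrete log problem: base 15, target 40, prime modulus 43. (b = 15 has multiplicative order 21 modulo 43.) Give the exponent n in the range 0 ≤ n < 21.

17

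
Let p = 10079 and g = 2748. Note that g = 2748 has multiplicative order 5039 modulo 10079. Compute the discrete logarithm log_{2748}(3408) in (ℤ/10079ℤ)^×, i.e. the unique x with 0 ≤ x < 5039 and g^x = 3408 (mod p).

3812

Baby-step giant-step with m = ceil(sqrt(5039)) = 71.
Baby table (2748^j mod 10079 for j=0..70):
  0:1  1:2748  2:2333  3:840  4:229  5:4394  6:70  7:859
  8:2046  9:8405  10:5951  11:5210  12:4900  13:9735  14:2114  15:3768
  16:3331  17:1856  18:314  19:6157  20:6874  21:1706  22:1353  23:8972
  24:1822  25:7672  26:7467  27:8551  28:3999  29:3142  30:6592  31:2853
  32:8661  33:3909  34:7797  35:8281  36:7885  37:8209  38:1530  39:1497
  40:1524  41:5167  42:7684  43:127  44:6310  45:4000  46:5890  47:8925
  48:3693  49:8890  50:8303  51:7867  52:9140  53:9931  54:6535  55:7481
  56:6707  57:6424  58:4823  59:9798  60:3895  61:9641  62:5856  63:6204
  64:5003  65:488  66:517  67:9656  68:6760  69:883  70:7524
Giant step factor: 2748^(-71) ≡ 8427 (mod 10079).
Scan 3408·8427^i mod 10079 for i = 0, 1, …:
  i=0: 3408   i=1: 4145   i=2: 6180   i=3: 667
  i=4: 6806   i=5: 4652   i=6: 5173   i=7: 1196
  i=8: 9771   i=9: 4866     …   i=52: 2130
  i=53: 8890
Match at i=53, j=49: x = 53·71 + 49 = 3812.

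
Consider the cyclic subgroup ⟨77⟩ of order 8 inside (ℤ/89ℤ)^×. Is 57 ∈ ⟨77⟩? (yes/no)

⟨77⟩ has order 8; its elements mod 89 are {1, 12, 34, 37, 52, 55, 77, 88}.
57 is not in this set.

no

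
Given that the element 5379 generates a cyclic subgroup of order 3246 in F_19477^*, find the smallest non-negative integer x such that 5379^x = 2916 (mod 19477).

377

Baby-step giant-step with m = ceil(sqrt(3246)) = 57.
Baby table (5379^j mod 19477 for j=0..56):
  0:1  1:5379  2:10296  3:9073  4:13782  5:3916  6:9527  7:1746
  8:3820  9:19022  10:6657  11:9277  12:909  13:784  14:10104  15:8586
  16:4127  17:14830  18:12255  19:9477  20:5474  21:14899  22:13343  23:18729
  24:8247  25:11484  26:10869  27:13874  28:11859  29:2386  30:18428  31:5759
  32:9231  33:6676  34:14093  35:1763  36:17355  37:18761  38:5082  39:9847
  40:9050  41:6927  42:832  43:15095  44:15869  45:11137  46:14148  47:5453
  48:18802  49:11374  50:3489  51:10980  52:7156  53:5572  54:16162  55:9547
  56:11941
Giant step factor: 5379^(-57) ≡ 10834 (mod 19477).
Scan 2916·10834^i mod 19477 for i = 0, 1, …:
  i=0: 2916   i=1: 250   i=2: 1197   i=3: 16093
  i=4: 12935   i=5: 775   i=6: 1763
Match at i=6, j=35: x = 6·57 + 35 = 377.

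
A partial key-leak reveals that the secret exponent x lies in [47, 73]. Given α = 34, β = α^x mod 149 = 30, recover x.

56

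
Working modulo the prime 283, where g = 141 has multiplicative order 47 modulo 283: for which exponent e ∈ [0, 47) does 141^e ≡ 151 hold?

13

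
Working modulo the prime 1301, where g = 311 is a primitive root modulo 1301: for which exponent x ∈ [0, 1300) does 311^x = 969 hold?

269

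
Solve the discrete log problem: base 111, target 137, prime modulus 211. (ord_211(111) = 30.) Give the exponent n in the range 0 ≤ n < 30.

Successive powers of 111 modulo 211:
  111^0=1  111^1=111  111^2=83  111^3=140  111^4=137
So 111^4 ≡ 137 (mod 211), giving n = 4.

4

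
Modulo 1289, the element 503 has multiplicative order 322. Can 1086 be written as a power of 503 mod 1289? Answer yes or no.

1086 ∈ ⟨503⟩ iff 1086^322 ≡ 1 (mod 1289), since |⟨503⟩| = 322.
1086^322 mod 1289 = 1.
Since 1 = 1, 1086 lies in the subgroup.

yes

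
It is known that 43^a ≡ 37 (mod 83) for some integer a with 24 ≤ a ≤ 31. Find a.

28

Compute 43^24 mod 83 = 36, then multiply by 43 repeatedly:
  43^24=36  43^25=54  43^26=81  43^27=80  43^28=37
Found 37 at exponent 28.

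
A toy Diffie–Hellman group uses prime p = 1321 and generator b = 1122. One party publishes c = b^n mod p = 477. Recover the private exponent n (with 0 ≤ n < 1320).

232

Baby-step giant-step with m = ceil(sqrt(1320)) = 37.
Baby table (1122^j mod 1321 for j=0..36):
  0:1  1:1122  2:1292  3:487  4:841  5:408  6:710  7:57
  8:546  9:989  10:18  11:381  12:799  13:840  14:607  15:739
  16:891  17:1026  18:581  19:629  20:324  21:253  22:1172  23:589
  24:358  25:92  26:186  27:1295  28:1211  29:754  30:548  31:591
  32:1281  33:34  34:1160  35:335  36:706
Giant step factor: 1122^(-37) ≡ 748 (mod 1321).
Scan 477·748^i mod 1321 for i = 0, 1, …:
  i=0: 477   i=1: 126   i=2: 457   i=3: 1018
  i=4: 568   i=5: 823   i=6: 18
Match at i=6, j=10: n = 6·37 + 10 = 232.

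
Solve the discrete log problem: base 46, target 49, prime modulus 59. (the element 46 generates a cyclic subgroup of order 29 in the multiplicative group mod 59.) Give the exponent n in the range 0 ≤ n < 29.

Successive powers of 46 modulo 59:
  46^0=1  46^1=46  46^2=51  46^3=45  46^4=5  46^5=53
  46^6=19  46^7=48  46^8=25  46^9=29  46^10=36  46^11=4
  46^12=7  46^13=27  46^14=3  46^15=20  46^16=35  46^17=17
  46^18=15  46^19=41  46^20=57  46^21=26  46^22=16  46^23=28
  46^24=49
So 46^24 ≡ 49 (mod 59), giving n = 24.

24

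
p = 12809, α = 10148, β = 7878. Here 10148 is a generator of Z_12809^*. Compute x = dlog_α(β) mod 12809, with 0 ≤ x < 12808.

8946

Baby-step giant-step with m = ceil(sqrt(12808)) = 114.
Baby table (10148^j mod 12809 for j=0..113):
  0:1  1:10148  2:10353  3:2826  4:11706  5:1822  6:6269  7:8318
  8:12563  9:1347  10:2153  11:9299  12:2349  13:103  14:7715  15:3212
  16:9280  17:1672  18:8340  19:5257  20:11360  21:280  22:10651  23:4006
  24:9931  25:11385  26:10609  27:487  28:10611  29:7974  30:5699  31:817
  32:3493  33:4461  34:3222  35:8288  36:2730  37:10982  38:7036  39:3962
  40:11734  41:4168  42:1546  43:10592  44:7297  45:1127  46:11168  47:11641
  48:8270  49:12201  50:3954  51:7404  52:11007  53:4556  54:6607  55:5530
  56:2211  57:8669  58:800  59:10303  60:7786  61:6416  62:1421  63:10183
  64:6881  65:6529  66:8144  67:1644  68:5994  69:9980  70:9086  71:5546
  72:10871  73:7800  74:7589  75:5464  76:11320  77:4248  78:6419  79:6247
  80:2815  81:2550  82:3220  83:801  84:7642  85:5330  86:9242  87:318
  88:12005  89:341  90:2038  91:7898  92:2991  93:8147  94:6470  95:11435
  96:5649  97:5777  98:11012  99:4060  100:7136  101:6851  102:9505  103:4970
  104:6527  105:657  106:6556  107:342  108:12186  109:5442  110:5817  111:7044
  112:8292  113:4895
Giant step factor: 10148^(-114) ≡ 7577 (mod 12809).
Scan 7878·7577^i mod 12809 for i = 0, 1, …:
  i=0: 7878   i=1: 1666   i=2: 6417   i=3: 11454
  i=4: 5983   i=5: 2140   i=6: 11395   i=7: 7255
  i=8: 7716   i=9: 3856     …   i=77: 3933
  i=78: 6607
Match at i=78, j=54: x = 78·114 + 54 = 8946.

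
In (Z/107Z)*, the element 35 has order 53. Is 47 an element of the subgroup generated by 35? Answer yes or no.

47 ∈ ⟨35⟩ iff 47^53 ≡ 1 (mod 107), since |⟨35⟩| = 53.
47^53 mod 107 = 1.
Since 1 = 1, 47 lies in the subgroup.

yes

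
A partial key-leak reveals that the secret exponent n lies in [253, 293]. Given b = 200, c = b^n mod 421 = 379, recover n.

Compute 200^253 mod 421 = 41, then multiply by 200 repeatedly:
  200^253=41  200^254=201  200^255=205  200^256=163  200^257=183
  200^258=394  200^259=73  200^260=286  200^261=365  200^262=167
  200^263=141  200^264=414  200^265=284  200^266=386  200^267=157
  200^268=246  200^269=364  200^270=388  200^271=136  200^272=256
  200^273=259  200^274=17  200^275=32  200^276=85  200^277=160
  200^278=4  200^279=379
Found 379 at exponent 279.

279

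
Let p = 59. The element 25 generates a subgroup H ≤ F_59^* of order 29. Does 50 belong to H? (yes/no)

no

50 ∈ ⟨25⟩ iff 50^29 ≡ 1 (mod 59), since |⟨25⟩| = 29.
50^29 mod 59 = 58.
Since 58 ≠ 1, 50 does not lie in the subgroup.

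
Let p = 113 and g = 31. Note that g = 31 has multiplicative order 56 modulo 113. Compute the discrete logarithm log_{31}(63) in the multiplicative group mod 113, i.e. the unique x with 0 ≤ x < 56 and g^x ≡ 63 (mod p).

Baby-step giant-step with m = ceil(sqrt(56)) = 8.
Baby table (31^j mod 113 for j=0..7):
  0:1  1:31  2:57  3:72  4:85  5:36  6:99  7:18
Giant step factor: 31^(-8) ≡ 16 (mod 113).
Scan 63·16^i mod 113 for i = 0, 1, …:
  i=0: 63   i=1: 104   i=2: 82   i=3: 69
  i=4: 87   i=5: 36
Match at i=5, j=5: x = 5·8 + 5 = 45.

45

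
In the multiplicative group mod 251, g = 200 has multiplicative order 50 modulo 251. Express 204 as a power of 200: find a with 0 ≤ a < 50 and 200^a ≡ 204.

34

Baby-step giant-step with m = ceil(sqrt(50)) = 8.
Baby table (200^j mod 251 for j=0..7):
  0:1  1:200  2:91  3:128  4:249  5:102  6:69  7:246
Giant step factor: 200^(-8) ≡ 63 (mod 251).
Scan 204·63^i mod 251 for i = 0, 1, …:
  i=0: 204   i=1: 51   i=2: 201   i=3: 113
  i=4: 91
Match at i=4, j=2: a = 4·8 + 2 = 34.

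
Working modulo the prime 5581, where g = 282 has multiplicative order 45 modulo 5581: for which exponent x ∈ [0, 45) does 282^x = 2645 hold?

Baby-step giant-step with m = ceil(sqrt(45)) = 7.
Baby table (282^j mod 5581 for j=0..6):
  0:1  1:282  2:1390  3:1310  4:1074  5:1494  6:2733
Giant step factor: 282^(-7) ≡ 1131 (mod 5581).
Scan 2645·1131^i mod 5581 for i = 0, 1, …:
  i=0: 2645   i=1: 79   i=2: 53   i=3: 4133
  i=4: 3126   i=5: 2733
Match at i=5, j=6: x = 5·7 + 6 = 41.

41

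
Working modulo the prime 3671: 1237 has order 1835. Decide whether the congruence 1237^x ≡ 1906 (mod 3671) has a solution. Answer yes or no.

yes

1906 ∈ ⟨1237⟩ iff 1906^1835 ≡ 1 (mod 3671), since |⟨1237⟩| = 1835.
1906^1835 mod 3671 = 1.
Since 1 = 1, 1906 lies in the subgroup.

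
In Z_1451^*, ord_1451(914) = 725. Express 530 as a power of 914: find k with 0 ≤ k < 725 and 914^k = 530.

Baby-step giant-step with m = ceil(sqrt(725)) = 27.
Baby table (914^j mod 1451 for j=0..26):
  0:1  1:914  2:1071  3:920  4:751  5:91  6:467  7:244
  8:1013  9:144  10:1026  11:418  12:439  13:770  14:45  15:502
  16:312  17:772  18:422  19:1193  20:701  21:823  22:604  23:676
  24:1189  25:1398  26:892
Giant step factor: 914^(-27) ≡ 492 (mod 1451).
Scan 530·492^i mod 1451 for i = 0, 1, …:
  i=0: 530   i=1: 1031   i=2: 853   i=3: 337
  i=4: 390   i=5: 348   i=6: 1449   i=7: 467
Match at i=7, j=6: k = 7·27 + 6 = 195.

195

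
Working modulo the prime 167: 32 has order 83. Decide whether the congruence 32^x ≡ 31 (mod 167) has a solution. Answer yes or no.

yes

31 ∈ ⟨32⟩ iff 31^83 ≡ 1 (mod 167), since |⟨32⟩| = 83.
31^83 mod 167 = 1.
Since 1 = 1, 31 lies in the subgroup.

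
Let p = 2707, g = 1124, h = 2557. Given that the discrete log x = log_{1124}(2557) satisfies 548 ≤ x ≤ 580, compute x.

Compute 1124^548 mod 2707 = 690, then multiply by 1124 repeatedly:
  1124^548=690  1124^549=1358  1124^550=2351  1124^551=492  1124^552=780
  1124^553=2359  1124^554=1363  1124^555=2557
Found 2557 at exponent 555.

555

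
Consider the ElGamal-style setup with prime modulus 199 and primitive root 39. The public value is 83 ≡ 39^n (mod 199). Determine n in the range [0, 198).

Baby-step giant-step with m = ceil(sqrt(198)) = 15.
Baby table (39^j mod 199 for j=0..14):
  0:1  1:39  2:128  3:17  4:66  5:186  6:90  7:127
  8:177  9:137  10:169  11:24  12:140  13:87  14:10
Giant step factor: 39^(-15) ≡ 174 (mod 199).
Scan 83·174^i mod 199 for i = 0, 1, …:
  i=0: 83   i=1: 114   i=2: 135   i=3: 8
  i=4: 198   i=5: 25   i=6: 171   i=7: 103
  i=8: 12   i=9: 98   i=10: 137
Match at i=10, j=9: n = 10·15 + 9 = 159.

159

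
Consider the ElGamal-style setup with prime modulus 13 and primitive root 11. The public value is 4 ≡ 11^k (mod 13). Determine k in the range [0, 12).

2

Successive powers of 11 modulo 13:
  11^0=1  11^1=11  11^2=4
So 11^2 ≡ 4 (mod 13), giving k = 2.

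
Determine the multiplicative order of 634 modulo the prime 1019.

509

The order of 634 must divide p − 1 = 1018 = 2 · 509.
Divisors: 1, 2, 509, 1018.
Check each in increasing order: 634^1 ≡ 634;  634^2 ≡ 470;  634^509 ≡ 1.
Smallest exponent giving 1 is 509.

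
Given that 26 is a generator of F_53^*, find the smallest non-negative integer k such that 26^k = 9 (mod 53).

18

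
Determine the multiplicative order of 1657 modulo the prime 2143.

1071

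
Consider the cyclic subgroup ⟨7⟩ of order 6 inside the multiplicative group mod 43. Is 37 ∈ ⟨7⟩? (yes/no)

⟨7⟩ has order 6; its elements mod 43 are {1, 6, 7, 36, 37, 42}.
37 is in this set.

yes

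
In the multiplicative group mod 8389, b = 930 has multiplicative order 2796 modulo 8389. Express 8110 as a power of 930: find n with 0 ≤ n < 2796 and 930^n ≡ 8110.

2446

Baby-step giant-step with m = ceil(sqrt(2796)) = 53.
Baby table (930^j mod 8389 for j=0..52):
  0:1  1:930  2:833  3:2902  4:5991  5:1334  6:7437  7:3874
  8:3939  9:5666  10:1088  11:5160  12:292  13:3112  14:8344  15:95
  16:4460  17:3634  18:7242  19:7082  20:895  21:1839  22:7303  23:5089
  24:1374  25:2692  26:3638  27:2573  28:2025  29:4114  30:636  31:4250
  32:1281  33:92  34:1670  35:1135  36:6925  37:5887  38:5282  39:4695
  40:4070  41:1661  42:1154  43:7817  44:4936  45:1697  46:1078  47:4249
  48:351  49:7648  50:7157  51:3533  52:5591
Giant step factor: 930^(-53) ≡ 1943 (mod 8389).
Scan 8110·1943^i mod 8389 for i = 0, 1, …:
  i=0: 8110   i=1: 3188   i=2: 3202   i=3: 5237
  i=4: 8023   i=5: 1927   i=6: 2667   i=7: 5968
  i=8: 2226   i=9: 4783     …   i=45: 1742
  i=46: 3939
Match at i=46, j=8: n = 46·53 + 8 = 2446.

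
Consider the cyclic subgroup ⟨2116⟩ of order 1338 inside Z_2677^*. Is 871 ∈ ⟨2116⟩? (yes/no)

yes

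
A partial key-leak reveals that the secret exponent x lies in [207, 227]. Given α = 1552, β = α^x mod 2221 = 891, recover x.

223

Compute 1552^207 mod 2221 = 836, then multiply by 1552 repeatedly:
  1552^207=836  1552^208=408  1552^209=231  1552^210=931  1552^211=1262
  1552^212=1923  1552^213=1693  1552^214=93  1552^215=2192  1552^216=1633
  1552^217=255  1552^218=422  1552^219=1970  1552^220=1344  1552^221=369
  1552^222=1891  1552^223=891
Found 891 at exponent 223.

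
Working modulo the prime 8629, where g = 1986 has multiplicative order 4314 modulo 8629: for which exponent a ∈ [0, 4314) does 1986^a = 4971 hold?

3907

Baby-step giant-step with m = ceil(sqrt(4314)) = 66.
Baby table (1986^j mod 8629 for j=0..65):
  0:1  1:1986  2:743  3:39  4:8422  5:3090  6:1521  7:556
  8:8333  9:7545  10:4426  11:5714  12:869  13:34  14:7121  15:8004
  16:1326  17:1591  18:1512  19:8569  20:1646  21:7194  22:6289  23:3791
  24:4438  25:3659  26:1156  27:502  28:4637  29:1939  30:2320  31:8263
  32:6589  33:4190  34:2984  35:6730  36:8088  37:4199  38:3600  39:4788
  40:8439  41:2336  42:5523  43:1219  44:4814  45:8301  46:4396  47:6537
  48:4466  49:7493  50:4702  51:1594  52:7470  53:2169  54:1763  55:6573
  56:6930  57:8354  58:6106  59:2771  60:6533  61:5151  62:4521  63:4546
  64:2422  65:3739
Giant step factor: 1986^(-66) ≡ 108 (mod 8629).
Scan 4971·108^i mod 8629 for i = 0, 1, …:
  i=0: 4971   i=1: 1870   i=2: 3493   i=3: 6197
  i=4: 4843   i=5: 5304   i=6: 3318   i=7: 4555
  i=8: 87   i=9: 767     …   i=58: 4954
  i=59: 34
Match at i=59, j=13: a = 59·66 + 13 = 3907.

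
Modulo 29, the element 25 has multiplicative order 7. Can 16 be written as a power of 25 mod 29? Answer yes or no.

yes

16 ∈ ⟨25⟩ iff 16^7 ≡ 1 (mod 29), since |⟨25⟩| = 7.
16^7 mod 29 = 1.
Since 1 = 1, 16 lies in the subgroup.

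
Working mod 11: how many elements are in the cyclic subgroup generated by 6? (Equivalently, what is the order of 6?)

10

The order of 6 must divide p − 1 = 10 = 2 · 5.
Divisors: 1, 2, 5, 10.
Check each in increasing order: 6^1 ≡ 6;  6^2 ≡ 3;  6^5 ≡ 10;  6^10 ≡ 1.
Smallest exponent giving 1 is 10.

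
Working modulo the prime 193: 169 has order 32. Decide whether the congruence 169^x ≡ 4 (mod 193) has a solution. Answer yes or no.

4 ∈ ⟨169⟩ iff 4^32 ≡ 1 (mod 193), since |⟨169⟩| = 32.
4^32 mod 193 = 84.
Since 84 ≠ 1, 4 does not lie in the subgroup.

no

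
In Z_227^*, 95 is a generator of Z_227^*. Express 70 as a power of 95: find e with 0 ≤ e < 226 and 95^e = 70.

136

Baby-step giant-step with m = ceil(sqrt(226)) = 16.
Baby table (95^j mod 227 for j=0..15):
  0:1  1:95  2:172  3:223  4:74  5:220  6:16  7:158
  8:28  9:163  10:49  11:115  12:29  13:31  14:221  15:111
Giant step factor: 95^(-16) ≡ 108 (mod 227).
Scan 70·108^i mod 227 for i = 0, 1, …:
  i=0: 70   i=1: 69   i=2: 188   i=3: 101
  i=4: 12   i=5: 161   i=6: 136   i=7: 160
  i=8: 28
Match at i=8, j=8: e = 8·16 + 8 = 136.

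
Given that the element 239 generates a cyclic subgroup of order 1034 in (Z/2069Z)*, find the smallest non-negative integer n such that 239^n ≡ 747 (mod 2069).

700

Baby-step giant-step with m = ceil(sqrt(1034)) = 33.
Baby table (239^j mod 2069 for j=0..32):
  0:1  1:239  2:1258  3:657  4:1848  5:975  6:1297  7:1702
  8:1254  9:1770  10:954  11:416  12:112  13:1940  14:204  15:1169
  16:76  17:1612  18:434  19:276  20:1825  21:1685  22:1329  23:1074
  24:130  25:35  26:89  27:581  28:236  29:541  30:1021  31:1946
  32:1638
Giant step factor: 239^(-33) ≡ 1567 (mod 2069).
Scan 747·1567^i mod 2069 for i = 0, 1, …:
  i=0: 747   i=1: 1564   i=2: 1092   i=3: 101
  i=4: 1023   i=5: 1635   i=6: 623   i=7: 1742
  i=8: 703   i=9: 893     …   i=20: 1604
  i=21: 1702
Match at i=21, j=7: n = 21·33 + 7 = 700.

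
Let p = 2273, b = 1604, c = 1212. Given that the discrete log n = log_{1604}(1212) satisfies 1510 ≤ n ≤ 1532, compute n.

Compute 1604^1510 mod 2273 = 597, then multiply by 1604 repeatedly:
  1604^1510=597  1604^1511=655  1604^1512=494  1604^1513=1372  1604^1514=424
  1604^1515=469  1604^1516=2186  1604^1517=1378  1604^1518=956  1604^1519=1422
  1604^1520=1069  1604^1521=834  1604^1522=1212
Found 1212 at exponent 1522.

1522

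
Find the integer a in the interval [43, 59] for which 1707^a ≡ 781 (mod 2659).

43

Compute 1707^43 mod 2659 = 781, then multiply by 1707 repeatedly:
  1707^43=781
Found 781 at exponent 43.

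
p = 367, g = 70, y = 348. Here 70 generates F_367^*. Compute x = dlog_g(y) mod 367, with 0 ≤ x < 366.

Baby-step giant-step with m = ceil(sqrt(366)) = 20.
Baby table (70^j mod 367 for j=0..19):
  0:1  1:70  2:129  3:222  4:126  5:12  6:106  7:80
  8:95  9:44  10:144  11:171  12:226  13:39  14:161  15:260
  16:217  17:143  18:101  19:97
Giant step factor: 70^(-20) ≡ 2 (mod 367).
Scan 348·2^i mod 367 for i = 0, 1, …:
  i=0: 348   i=1: 329   i=2: 291   i=3: 215
  i=4: 63   i=5: 126
Match at i=5, j=4: x = 5·20 + 4 = 104.

104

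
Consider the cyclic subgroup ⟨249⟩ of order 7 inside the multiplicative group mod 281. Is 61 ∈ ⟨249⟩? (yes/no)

no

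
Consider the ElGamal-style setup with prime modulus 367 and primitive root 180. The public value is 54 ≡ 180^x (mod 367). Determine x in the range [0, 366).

Baby-step giant-step with m = ceil(sqrt(366)) = 20.
Baby table (180^j mod 367 for j=0..19):
  0:1  1:180  2:104  3:3  4:173  5:312  6:9  7:152
  8:202  9:27  10:89  11:239  12:81  13:267  14:350  15:243
  16:67  17:316  18:362  19:201
Giant step factor: 180^(-20) ≡ 355 (mod 367).
Scan 54·355^i mod 367 for i = 0, 1, …:
  i=0: 54   i=1: 86   i=2: 69   i=3: 273
  i=4: 27
Match at i=4, j=9: x = 4·20 + 9 = 89.

89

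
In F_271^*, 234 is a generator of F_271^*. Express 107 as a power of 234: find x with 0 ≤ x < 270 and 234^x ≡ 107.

29

Successive powers of 234 modulo 271:
  234^0=1  234^1=234  234^2=14  234^3=24  234^4=196  234^5=65
  234^6=34  234^7=97  234^8=205  234^9=3  234^10=160  234^11=42
  234^12=72  234^13=46  234^14=195  234^15=102  234^16=20  234^17=73
  234^18=9  234^19=209  234^20=126  234^21=216  234^22=138  234^23=43
  234^24=35  234^25=60  234^26=219  234^27=27  234^28=85  234^29=107
So 234^29 ≡ 107 (mod 271), giving x = 29.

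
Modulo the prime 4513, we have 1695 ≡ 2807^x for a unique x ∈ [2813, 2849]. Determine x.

Compute 2807^2813 mod 4513 = 2817, then multiply by 2807 repeatedly:
  2807^2813=2817  2807^2814=543  2807^2815=3320  2807^2816=4408  2807^2817=3123
  2807^2818=2015  2807^2819=1316  2807^2820=2378  2807^2821=319  2807^2822=1859
  2807^2823=1185  2807^2824=214  2807^2825=469  2807^2826=3200  2807^2827=1530
  2807^2828=2847  2807^2829=3519  2807^2830=3389  2807^2831=4032  2807^2832=3733
  2807^2833=3858  2807^2834=2719  2807^2835=750  2807^2836=2192  2807^2837=1725
  2807^2838=4139  2807^2839=1711  2807^2840=945  2807^2841=3484  2807^2842=4430
  2807^2843=1695
Found 1695 at exponent 2843.

2843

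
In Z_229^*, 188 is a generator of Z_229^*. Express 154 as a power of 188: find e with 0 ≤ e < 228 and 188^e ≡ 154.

Baby-step giant-step with m = ceil(sqrt(228)) = 16.
Baby table (188^j mod 229 for j=0..15):
  0:1  1:188  2:78  3:8  4:130  5:166  6:64  7:124
  8:183  9:54  10:76  11:90  12:203  13:150  14:33  15:21
Giant step factor: 188^(-16) ≡ 25 (mod 229).
Scan 154·25^i mod 229 for i = 0, 1, …:
  i=0: 154   i=1: 186   i=2: 70   i=3: 147
  i=4: 11   i=5: 46   i=6: 5   i=7: 125
  i=8: 148   i=9: 36   i=10: 213   i=11: 58
  i=12: 76
Match at i=12, j=10: e = 12·16 + 10 = 202.

202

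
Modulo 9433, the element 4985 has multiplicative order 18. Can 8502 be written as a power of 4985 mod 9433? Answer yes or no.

yes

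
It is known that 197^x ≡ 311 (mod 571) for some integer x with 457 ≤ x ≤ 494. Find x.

479

Compute 197^457 mod 571 = 296, then multiply by 197 repeatedly:
  197^457=296  197^458=70  197^459=86  197^460=383  197^461=79
  197^462=146  197^463=212  197^464=81  197^465=540  197^466=174
  197^467=18  197^468=120  197^469=229  197^470=4  197^471=217
  197^472=495  197^473=445  197^474=302  197^475=110  197^476=543
  197^477=194  197^478=532  197^479=311
Found 311 at exponent 479.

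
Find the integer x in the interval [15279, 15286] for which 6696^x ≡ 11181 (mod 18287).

Compute 6696^15279 mod 18287 = 5781, then multiply by 6696 repeatedly:
  6696^15279=5781  6696^15280=14284  6696^15281=4654  6696^15282=2136  6696^15283=2222
  6696^15284=11181
Found 11181 at exponent 15284.

15284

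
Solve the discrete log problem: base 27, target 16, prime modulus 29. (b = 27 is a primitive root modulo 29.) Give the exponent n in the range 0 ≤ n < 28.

Successive powers of 27 modulo 29:
  27^0=1  27^1=27  27^2=4  27^3=21  27^4=16
So 27^4 ≡ 16 (mod 29), giving n = 4.

4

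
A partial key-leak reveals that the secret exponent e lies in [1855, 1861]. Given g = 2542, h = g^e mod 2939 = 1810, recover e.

1861

Compute 2542^1855 mod 2939 = 2165, then multiply by 2542 repeatedly:
  2542^1855=2165  2542^1856=1622  2542^1857=2646  2542^1858=1700  2542^1859=1070
  2542^1860=1365  2542^1861=1810
Found 1810 at exponent 1861.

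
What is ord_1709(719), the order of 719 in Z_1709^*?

28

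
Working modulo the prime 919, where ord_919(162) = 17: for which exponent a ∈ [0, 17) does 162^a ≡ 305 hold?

13

Successive powers of 162 modulo 919:
  162^0=1  162^1=162  162^2=512  162^3=234  162^4=229  162^5=338
  162^6=535  162^7=284  162^8=58  162^9=206  162^10=288  162^11=706
  162^12=416  162^13=305
So 162^13 ≡ 305 (mod 919), giving a = 13.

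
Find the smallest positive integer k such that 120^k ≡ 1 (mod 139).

The order of 120 must divide p − 1 = 138 = 2 · 3 · 23.
Divisors: 1, 2, 3, 6, 23, 46, 69, 138.
Check each in increasing order: 120^1 ≡ 120;  120^2 ≡ 83;  120^3 ≡ 91;  120^6 ≡ 80;  120^23 ≡ 42;  120^46 ≡ 96;  120^69 ≡ 1.
Smallest exponent giving 1 is 69.

69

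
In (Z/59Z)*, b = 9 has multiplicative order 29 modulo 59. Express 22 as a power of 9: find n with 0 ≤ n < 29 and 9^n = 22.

2

Successive powers of 9 modulo 59:
  9^0=1  9^1=9  9^2=22
So 9^2 ≡ 22 (mod 59), giving n = 2.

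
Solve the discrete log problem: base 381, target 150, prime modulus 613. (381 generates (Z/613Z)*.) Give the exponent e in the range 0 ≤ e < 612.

191

Baby-step giant-step with m = ceil(sqrt(612)) = 25.
Baby table (381^j mod 613 for j=0..24):
  0:1  1:381  2:493  3:255  4:301  5:50  6:47  7:130
  8:490  9:338  10:48  11:511  12:370  13:593  14:349  15:561
  16:417  17:110  18:226  19:286  20:465  21:8  22:596  23:266
  24:201
Giant step factor: 381^(-25) ≡ 404 (mod 613).
Scan 150·404^i mod 613 for i = 0, 1, …:
  i=0: 150   i=1: 526   i=2: 406   i=3: 353
  i=4: 396   i=5: 604   i=6: 42   i=7: 417
Match at i=7, j=16: e = 7·25 + 16 = 191.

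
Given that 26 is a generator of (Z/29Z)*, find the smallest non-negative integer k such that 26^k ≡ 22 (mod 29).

22

Successive powers of 26 modulo 29:
  26^0=1  26^1=26  26^2=9  26^3=2  26^4=23  26^5=18
  26^6=4  26^7=17  26^8=7  26^9=8  26^10=5  26^11=14
  26^12=16  26^13=10  26^14=28  26^15=3  26^16=20  26^17=27
  26^18=6  26^19=11  26^20=25  26^21=12  26^22=22
So 26^22 ≡ 22 (mod 29), giving k = 22.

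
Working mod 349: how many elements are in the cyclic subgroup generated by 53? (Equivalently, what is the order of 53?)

116

The order of 53 must divide p − 1 = 348 = 2^2 · 3 · 29.
Divisors: 1, 2, 3, 4, 6, 12, 29, 58, 87, 116, 174, 348.
Check each in increasing order: 53^1 ≡ 53;  53^2 ≡ 17;  53^3 ≡ 203;  53^4 ≡ 289;  53^6 ≡ 27;  53^12 ≡ 31;  53^29 ≡ 213;  53^58 ≡ 348;  53^87 ≡ 136;  53^116 ≡ 1.
Smallest exponent giving 1 is 116.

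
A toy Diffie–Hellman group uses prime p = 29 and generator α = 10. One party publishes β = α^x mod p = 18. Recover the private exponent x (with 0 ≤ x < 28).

Successive powers of 10 modulo 29:
  10^0=1  10^1=10  10^2=13  10^3=14  10^4=24  10^5=8
  10^6=22  10^7=17  10^8=25  10^9=18
So 10^9 ≡ 18 (mod 29), giving x = 9.

9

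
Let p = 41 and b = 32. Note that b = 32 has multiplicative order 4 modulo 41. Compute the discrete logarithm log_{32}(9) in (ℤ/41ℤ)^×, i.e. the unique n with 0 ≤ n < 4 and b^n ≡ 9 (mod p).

3

Successive powers of 32 modulo 41:
  32^0=1  32^1=32  32^2=40  32^3=9
So 32^3 ≡ 9 (mod 41), giving n = 3.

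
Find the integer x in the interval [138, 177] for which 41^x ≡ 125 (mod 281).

146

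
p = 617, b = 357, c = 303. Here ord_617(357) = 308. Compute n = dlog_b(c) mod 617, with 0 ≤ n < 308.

129

Baby-step giant-step with m = ceil(sqrt(308)) = 18.
Baby table (357^j mod 617 for j=0..17):
  0:1  1:357  2:347  3:479  4:94  5:240  6:534  7:602
  8:198  9:348  10:219  11:441  12:102  13:11  14:225  15:115
  16:333  17:417
Giant step factor: 357^(-18) ≡ 226 (mod 617).
Scan 303·226^i mod 617 for i = 0, 1, …:
  i=0: 303   i=1: 608   i=2: 434   i=3: 598
  i=4: 25   i=5: 97   i=6: 327   i=7: 479
Match at i=7, j=3: n = 7·18 + 3 = 129.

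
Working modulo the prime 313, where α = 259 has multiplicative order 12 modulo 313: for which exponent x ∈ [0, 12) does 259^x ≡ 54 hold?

7

Successive powers of 259 modulo 313:
  259^0=1  259^1=259  259^2=99  259^3=288  259^4=98  259^5=29
  259^6=312  259^7=54
So 259^7 ≡ 54 (mod 313), giving x = 7.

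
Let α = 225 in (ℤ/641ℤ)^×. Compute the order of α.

The order of 225 must divide p − 1 = 640 = 2^7 · 5.
Divisors: 1, 2, 4, 5, 8, 10, 16, 20, 32, 40, 64, 80, 128, 160, 320, 640.
Check each in increasing order: 225^1 ≡ 225;  225^2 ≡ 627;  225^4 ≡ 196;  225^5 ≡ 512;  225^8 ≡ 597;  225^10 ≡ 616;  225^16 ≡ 13;  225^20 ≡ 625;  225^32 ≡ 169;  225^40 ≡ 256;  225^64 ≡ 357;  225^80 ≡ 154;  225^128 ≡ 531;  225^160 ≡ 640;  225^320 ≡ 1.
Smallest exponent giving 1 is 320.

320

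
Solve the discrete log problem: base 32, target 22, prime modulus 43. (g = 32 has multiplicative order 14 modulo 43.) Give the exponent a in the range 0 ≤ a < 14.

Successive powers of 32 modulo 43:
  32^0=1  32^1=32  32^2=35  32^3=2  32^4=21  32^5=27
  32^6=4  32^7=42  32^8=11  32^9=8  32^10=41  32^11=22
So 32^11 ≡ 22 (mod 43), giving a = 11.

11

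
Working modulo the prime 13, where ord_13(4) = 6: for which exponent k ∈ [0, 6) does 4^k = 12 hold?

3

Successive powers of 4 modulo 13:
  4^0=1  4^1=4  4^2=3  4^3=12
So 4^3 ≡ 12 (mod 13), giving k = 3.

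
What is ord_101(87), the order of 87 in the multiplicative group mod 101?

5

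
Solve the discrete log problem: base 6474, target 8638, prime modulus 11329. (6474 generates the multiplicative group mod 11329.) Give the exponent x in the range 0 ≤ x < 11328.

2507

Baby-step giant-step with m = ceil(sqrt(11328)) = 107.
Baby table (6474^j mod 11329 for j=0..106):
  0:1  1:6474  2:6705  3:6771  4:3553  5:4252  6:9307  7:5896
  8:3303  9:5799  10:9749  11:1167  12:10044  13:7725  14:5444  15:11266
  16:11311  17:8087  18:3929  19:2741  20:4020  21:2767  22:2409  23:7162
  24:8520  25:8908  26:5782  27:1652  28:472  29:8227  30:3969  31:1134
  32:324  33:1711  34:8581  35:7307  36:6943  37:6839  38:1954  39:7032
  40:5246  41:9591  42:9214  43:4251  44:2833  45:10520  46:7861  47:2246
  48:5497  49:3189  50:4148  51:4422  52:10974  53:1517  54:10144  55:9372
  56:7533  57:8626  58:4083  59:2785  60:5651  61:3233  62:5779  63:4888
  64:3015  65:10572  66:4639  67:11036  68:6390  69:6681  70:10001  71:1239
  72:354  73:3338  74:5809  75:6515  76:243  77:9780  78:9268  79:2648
  80:2375  81:2297  82:7130  83:5274  84:9599  85:4361  86:1246  87:356
  88:4957  89:7890  90:8728  91:7349  92:6955  93:5224  94:3111  95:8981
  96:2566  97:3970  98:7608  99:7029  100:8482  101:805  102:230  103:4921
  104:1406  105:5257  106:1502
Giant step factor: 6474^(-107) ≡ 1814 (mod 11329).
Scan 8638·1814^i mod 11329 for i = 0, 1, …:
  i=0: 8638   i=1: 1325   i=2: 1802   i=3: 6076
  i=4: 10076   i=5: 4187   i=6: 4788   i=7: 7418
  i=8: 8729   i=9: 7793     …   i=22: 8779
  i=23: 7861
Match at i=23, j=46: x = 23·107 + 46 = 2507.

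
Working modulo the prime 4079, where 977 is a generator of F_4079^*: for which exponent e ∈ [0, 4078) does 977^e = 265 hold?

1309

Baby-step giant-step with m = ceil(sqrt(4078)) = 64.
Baby table (977^j mod 4079 for j=0..63):
  0:1  1:977  2:43  3:1221  4:1849  5:3555  6:2006  7:1942
  8:599  9:1926  10:1283  11:1238  12:2142  13:207  14:2368  15:743
  16:3928  17:3396  18:1665  19:3263  20:2252  21:1623  22:3019  23:446
  24:3368  25:2862  26:2059  27:696  28:2878  29:1375  30:1384  31:2019
  32:2406  33:1158  34:1483  35:846  36:2584  37:3746  38:979  39:1997
  40:1307  41:212  42:3174  43:958  44:1875  45:404  46:3124  47:1056
  48:3804  49:539  50:412  51:2782  52:1400  53:1335  54:3094  55:299
  56:2514  57:620  58:2048  59:2186  60:2405  61:181  62:1440  63:3704
Giant step factor: 977^(-64) ≡ 838 (mod 4079).
Scan 265·838^i mod 4079 for i = 0, 1, …:
  i=0: 265   i=1: 1804   i=2: 2522   i=3: 514
  i=4: 2437   i=5: 2706   i=6: 3783   i=7: 771
  i=8: 1616   i=9: 4059     …   i=19: 3112
  i=20: 1375
Match at i=20, j=29: e = 20·64 + 29 = 1309.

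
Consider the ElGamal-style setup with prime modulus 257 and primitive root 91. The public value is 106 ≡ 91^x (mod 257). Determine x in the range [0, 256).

183

Baby-step giant-step with m = ceil(sqrt(256)) = 16.
Baby table (91^j mod 257 for j=0..15):
  0:1  1:91  2:57  3:47  4:165  5:109  6:153  7:45
  8:240  9:252  10:59  11:229  12:22  13:203  14:226  15:6
Giant step factor: 91^(-16) ≡ 249 (mod 257).
Scan 106·249^i mod 257 for i = 0, 1, …:
  i=0: 106   i=1: 180   i=2: 102   i=3: 212
  i=4: 103   i=5: 204   i=6: 167   i=7: 206
  i=8: 151   i=9: 77   i=10: 155   i=11: 45
Match at i=11, j=7: x = 11·16 + 7 = 183.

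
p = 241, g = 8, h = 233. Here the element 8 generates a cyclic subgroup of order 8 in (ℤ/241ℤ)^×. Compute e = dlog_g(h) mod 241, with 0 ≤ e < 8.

5

Successive powers of 8 modulo 241:
  8^0=1  8^1=8  8^2=64  8^3=30  8^4=240  8^5=233
So 8^5 ≡ 233 (mod 241), giving e = 5.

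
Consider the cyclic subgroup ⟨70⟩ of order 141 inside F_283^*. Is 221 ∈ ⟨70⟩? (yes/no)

221 ∈ ⟨70⟩ iff 221^141 ≡ 1 (mod 283), since |⟨70⟩| = 141.
221^141 mod 283 = 282.
Since 282 ≠ 1, 221 does not lie in the subgroup.

no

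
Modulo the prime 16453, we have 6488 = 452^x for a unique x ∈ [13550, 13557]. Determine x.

13553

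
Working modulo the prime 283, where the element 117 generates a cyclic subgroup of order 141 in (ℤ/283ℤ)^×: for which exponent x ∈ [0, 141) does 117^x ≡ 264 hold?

Successive powers of 117 modulo 283:
  117^0=1  117^1=117  117^2=105  117^3=116  117^4=271  117^5=11
  117^6=155  117^7=23  117^8=144  117^9=151  117^10=121  117^11=7
  117^12=253  117^13=169  117^14=246  117^15=199  117^16=77  117^17=236
  117^18=161  117^19=159  117^20=208  117^21=281  117^22=49  117^23=73
  117^24=51  117^25=24  117^26=261  117^27=256  117^28=237  117^29=278
  117^30=264
So 117^30 ≡ 264 (mod 283), giving x = 30.

30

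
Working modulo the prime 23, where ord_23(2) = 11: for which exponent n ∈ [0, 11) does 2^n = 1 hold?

0

Successive powers of 2 modulo 23:
  2^0=1
So 2^0 ≡ 1 (mod 23), giving n = 0.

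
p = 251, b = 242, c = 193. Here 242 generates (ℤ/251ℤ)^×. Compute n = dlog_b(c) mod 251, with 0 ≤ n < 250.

Baby-step giant-step with m = ceil(sqrt(250)) = 16.
Baby table (242^j mod 251 for j=0..15):
  0:1  1:242  2:81  3:24  4:35  5:187  6:74  7:87
  8:221  9:19  10:80  11:33  12:205  13:163  14:39  15:151
Giant step factor: 242^(-16) ≡ 181 (mod 251).
Scan 193·181^i mod 251 for i = 0, 1, …:
  i=0: 193   i=1: 44   i=2: 183   i=3: 242
Match at i=3, j=1: n = 3·16 + 1 = 49.

49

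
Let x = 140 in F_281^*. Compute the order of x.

35

The order of 140 must divide p − 1 = 280 = 2^3 · 5 · 7.
Divisors: 1, 2, 4, 5, 7, 8, 10, 14, 20, 28, 35, 40, 56, 70, 140, 280.
Check each in increasing order: 140^1 ≡ 140;  140^2 ≡ 211;  140^4 ≡ 123;  140^5 ≡ 79;  140^7 ≡ 90;  140^8 ≡ 236;  140^10 ≡ 59;  140^14 ≡ 232;  140^20 ≡ 109;  140^28 ≡ 153;  140^35 ≡ 1.
Smallest exponent giving 1 is 35.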